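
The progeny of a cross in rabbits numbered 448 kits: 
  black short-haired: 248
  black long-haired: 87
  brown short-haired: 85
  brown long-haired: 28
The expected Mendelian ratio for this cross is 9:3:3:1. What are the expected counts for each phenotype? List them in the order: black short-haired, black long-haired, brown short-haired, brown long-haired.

252, 84, 84, 28

Expected counts for N = 448 under a 9:3:3:1 ratio (total parts = 16):
  black short-haired: 448 × 9/16 = 252
  black long-haired: 448 × 3/16 = 84
  brown short-haired: 448 × 3/16 = 84
  brown long-haired: 448 × 1/16 = 28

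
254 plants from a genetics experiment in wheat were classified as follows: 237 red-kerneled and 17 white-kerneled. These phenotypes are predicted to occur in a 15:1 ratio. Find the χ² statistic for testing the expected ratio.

The 15:1 ratio has 16 parts, so with N = 254 the expected counts are:
  red-kerneled: 254 × 15/16 = 238.125
  white-kerneled: 254 × 1/16 = 15.875
χ² = Σ (O − E)² / E
  red-kerneled: (237 − 238.125)² / 238.125 = 0.0053
  white-kerneled: (17 − 15.875)² / 15.875 = 0.0797
χ² = 0.0053 + 0.0797 = 0.085

0.085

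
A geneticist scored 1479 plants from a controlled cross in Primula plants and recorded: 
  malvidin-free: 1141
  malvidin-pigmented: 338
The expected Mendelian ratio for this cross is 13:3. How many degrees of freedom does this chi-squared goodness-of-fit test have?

1

A goodness-of-fit test with 2 phenotype classes has df = 2 − 1 = 1.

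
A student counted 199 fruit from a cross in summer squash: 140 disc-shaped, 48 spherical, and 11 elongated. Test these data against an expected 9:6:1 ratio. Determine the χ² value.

Expected counts for N = 199 under a 9:6:1 ratio (total parts = 16):
  disc-shaped: 199 × 9/16 = 111.9375
  spherical: 199 × 6/16 = 74.625
  elongated: 199 × 1/16 = 12.4375
χ² = Σ (O − E)² / E
  disc-shaped: (140 − 111.9375)² / 111.9375 = 7.0352
  spherical: (48 − 74.625)² / 74.625 = 9.4994
  elongated: (11 − 12.4375)² / 12.4375 = 0.1661
χ² = 7.0352 + 9.4994 + 0.1661 = 16.7007 ≈ 16.701

16.701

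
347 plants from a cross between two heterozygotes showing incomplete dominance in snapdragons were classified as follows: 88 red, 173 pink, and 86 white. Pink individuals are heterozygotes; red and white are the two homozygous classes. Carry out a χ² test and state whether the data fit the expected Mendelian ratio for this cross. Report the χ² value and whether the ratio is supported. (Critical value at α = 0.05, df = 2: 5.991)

With incomplete dominance, a heterozygote × heterozygote cross gives a 1:2:1 phenotypic ratio.
Expected counts for N = 347 under a 1:2:1 ratio (total parts = 4):
  red: 347 × 1/4 = 86.75
  pink: 347 × 2/4 = 173.5
  white: 347 × 1/4 = 86.75
χ² = Σ (O − E)² / E
  red: (88 − 86.75)² / 86.75 = 0.0180
  pink: (173 − 173.5)² / 173.5 = 0.0014
  white: (86 − 86.75)² / 86.75 = 0.0065
χ² = 0.0180 + 0.0014 + 0.0065 = 0.0259 ≈ 0.026
Degrees of freedom = 3 − 1 = 2; critical value at α = 0.05 is 5.991.
Since 0.026 < 5.991, we fail to reject the null hypothesis — the data are consistent with the 1:2:1 ratio.

0.026; consistent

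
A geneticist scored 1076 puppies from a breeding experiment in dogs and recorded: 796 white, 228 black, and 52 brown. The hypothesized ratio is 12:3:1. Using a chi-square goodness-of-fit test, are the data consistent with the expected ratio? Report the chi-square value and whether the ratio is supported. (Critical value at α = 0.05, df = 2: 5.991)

7.024; not consistent

The 12:3:1 ratio has 16 parts, so with N = 1076 the expected counts are:
  white: 1076 × 12/16 = 807
  black: 1076 × 3/16 = 201.75
  brown: 1076 × 1/16 = 67.25
χ² = Σ (O − E)² / E
  white: (796 − 807)² / 807 = 0.1499
  black: (228 − 201.75)² / 201.75 = 3.4154
  brown: (52 − 67.25)² / 67.25 = 3.4582
χ² = 0.1499 + 3.4154 + 3.4582 = 7.0235 ≈ 7.024
Degrees of freedom = 3 − 1 = 2; critical value at α = 0.05 is 5.991.
Since 7.024 > 5.991, we reject the null hypothesis — the data do not fit the 12:3:1 ratio.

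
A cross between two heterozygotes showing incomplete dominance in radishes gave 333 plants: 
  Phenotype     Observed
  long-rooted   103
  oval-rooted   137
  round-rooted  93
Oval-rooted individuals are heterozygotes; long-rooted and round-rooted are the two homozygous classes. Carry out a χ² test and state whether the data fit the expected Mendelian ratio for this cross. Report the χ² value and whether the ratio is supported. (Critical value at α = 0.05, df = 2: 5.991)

With incomplete dominance, a heterozygote × heterozygote cross gives a 1:2:1 phenotypic ratio.
Total ratio parts = 4. Expected numbers out of 333:
  long-rooted: 333 × 1/4 = 83.25
  oval-rooted: 333 × 2/4 = 166.5
  round-rooted: 333 × 1/4 = 83.25
χ² = Σ (O − E)² / E
  long-rooted: (103 − 83.25)² / 83.25 = 4.6854
  oval-rooted: (137 − 166.5)² / 166.5 = 5.2267
  round-rooted: (93 − 83.25)² / 83.25 = 1.1419
χ² = 4.6854 + 5.2267 + 1.1419 = 11.054
Degrees of freedom = 3 − 1 = 2; critical value at α = 0.05 is 5.991.
Since 11.054 > 5.991, we reject the null hypothesis — the data do not fit the 1:2:1 ratio.

11.054; not consistent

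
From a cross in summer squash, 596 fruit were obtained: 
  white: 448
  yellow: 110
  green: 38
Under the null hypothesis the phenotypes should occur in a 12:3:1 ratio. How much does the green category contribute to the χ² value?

Total ratio parts = 16. Expected numbers out of 596:
  white: 596 × 12/16 = 447
  yellow: 596 × 3/16 = 111.75
  green: 596 × 1/16 = 37.25
Contribution of green: (38 − 37.25)² / 37.25 = 0.0151

0.015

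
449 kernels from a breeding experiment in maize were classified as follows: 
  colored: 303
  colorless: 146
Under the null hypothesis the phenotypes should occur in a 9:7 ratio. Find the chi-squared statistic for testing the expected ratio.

23.023

Total ratio parts = 16. Expected numbers out of 449:
  colored: 449 × 9/16 = 252.5625
  colorless: 449 × 7/16 = 196.4375
χ² = Σ (O − E)² / E
  colored: (303 − 252.5625)² / 252.5625 = 10.0725
  colorless: (146 − 196.4375)² / 196.4375 = 12.9504
χ² = 10.0725 + 12.9504 = 23.0229 ≈ 23.023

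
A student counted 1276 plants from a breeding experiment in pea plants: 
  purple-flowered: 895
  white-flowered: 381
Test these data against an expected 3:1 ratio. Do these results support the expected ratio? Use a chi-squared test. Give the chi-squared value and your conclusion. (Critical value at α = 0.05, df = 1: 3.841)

16.067; not consistent

Total ratio parts = 4. Expected numbers out of 1276:
  purple-flowered: 1276 × 3/4 = 957
  white-flowered: 1276 × 1/4 = 319
χ² = Σ (O − E)² / E
  purple-flowered: (895 − 957)² / 957 = 4.0167
  white-flowered: (381 − 319)² / 319 = 12.0502
χ² = 4.0167 + 12.0502 = 16.0669 ≈ 16.067
Degrees of freedom = 2 − 1 = 1; critical value at α = 0.05 is 3.841.
Since 16.067 > 3.841, we reject the null hypothesis — the data do not fit the 3:1 ratio.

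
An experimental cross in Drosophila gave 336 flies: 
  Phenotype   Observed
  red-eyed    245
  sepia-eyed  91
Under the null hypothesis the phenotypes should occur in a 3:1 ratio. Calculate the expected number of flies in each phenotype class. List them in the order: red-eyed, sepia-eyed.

Total ratio parts = 4. Expected numbers out of 336:
  red-eyed: 336 × 3/4 = 252
  sepia-eyed: 336 × 1/4 = 84

252, 84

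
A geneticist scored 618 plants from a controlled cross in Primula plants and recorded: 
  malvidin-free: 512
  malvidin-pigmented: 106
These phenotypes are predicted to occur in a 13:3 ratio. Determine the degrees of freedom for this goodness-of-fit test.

A goodness-of-fit test with 2 phenotype classes has df = 2 − 1 = 1.

1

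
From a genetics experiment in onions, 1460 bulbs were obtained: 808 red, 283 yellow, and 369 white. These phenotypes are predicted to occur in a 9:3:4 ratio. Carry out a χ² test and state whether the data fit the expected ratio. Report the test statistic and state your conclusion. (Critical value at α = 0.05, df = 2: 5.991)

0.570; consistent

Expected counts for N = 1460 under a 9:3:4 ratio (total parts = 16):
  red: 1460 × 9/16 = 821.25
  yellow: 1460 × 3/16 = 273.75
  white: 1460 × 4/16 = 365
χ² = Σ (O − E)² / E
  red: (808 − 821.25)² / 821.25 = 0.2138
  yellow: (283 − 273.75)² / 273.75 = 0.3126
  white: (369 − 365)² / 365 = 0.0438
χ² = 0.2138 + 0.3126 + 0.0438 = 0.5702 ≈ 0.570
Degrees of freedom = 3 − 1 = 2; critical value at α = 0.05 is 5.991.
Since 0.570 < 5.991, we fail to reject the null hypothesis — the data are consistent with the 9:3:4 ratio.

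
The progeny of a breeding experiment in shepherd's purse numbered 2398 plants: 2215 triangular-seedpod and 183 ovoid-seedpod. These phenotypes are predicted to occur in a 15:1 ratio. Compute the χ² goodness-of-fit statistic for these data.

Expected counts for N = 2398 under a 15:1 ratio (total parts = 16):
  triangular-seedpod: 2398 × 15/16 = 2248.125
  ovoid-seedpod: 2398 × 1/16 = 149.875
χ² = Σ (O − E)² / E
  triangular-seedpod: (2215 − 2248.125)² / 2248.125 = 0.4881
  ovoid-seedpod: (183 − 149.875)² / 149.875 = 7.3212
χ² = 0.4881 + 7.3212 = 7.8093 ≈ 7.809

7.809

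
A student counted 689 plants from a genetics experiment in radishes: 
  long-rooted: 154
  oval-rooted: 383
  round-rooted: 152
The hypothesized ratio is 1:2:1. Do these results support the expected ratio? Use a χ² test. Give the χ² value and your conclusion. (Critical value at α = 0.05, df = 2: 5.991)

Total ratio parts = 4. Expected numbers out of 689:
  long-rooted: 689 × 1/4 = 172.25
  oval-rooted: 689 × 2/4 = 344.5
  round-rooted: 689 × 1/4 = 172.25
χ² = Σ (O − E)² / E
  long-rooted: (154 − 172.25)² / 172.25 = 1.9336
  oval-rooted: (383 − 344.5)² / 344.5 = 4.3026
  round-rooted: (152 − 172.25)² / 172.25 = 2.3806
χ² = 1.9336 + 4.3026 + 2.3806 = 8.6168 ≈ 8.617
Degrees of freedom = 3 − 1 = 2; critical value at α = 0.05 is 5.991.
Since 8.617 > 5.991, we reject the null hypothesis — the data do not fit the 1:2:1 ratio.

8.617; not consistent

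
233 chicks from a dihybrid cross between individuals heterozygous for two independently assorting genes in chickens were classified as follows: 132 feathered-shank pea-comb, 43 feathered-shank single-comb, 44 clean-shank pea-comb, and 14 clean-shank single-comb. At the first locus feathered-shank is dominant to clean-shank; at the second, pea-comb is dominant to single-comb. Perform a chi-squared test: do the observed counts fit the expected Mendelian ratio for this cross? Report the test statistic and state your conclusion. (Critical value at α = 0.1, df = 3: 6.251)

A dihybrid F₂ with independent assortment and complete dominance at both loci gives a 9:3:3:1 phenotypic ratio.
Total ratio parts = 16. Expected numbers out of 233:
  feathered-shank pea-comb: 233 × 9/16 = 131.0625
  feathered-shank single-comb: 233 × 3/16 = 43.6875
  clean-shank pea-comb: 233 × 3/16 = 43.6875
  clean-shank single-comb: 233 × 1/16 = 14.5625
χ² = Σ (O − E)² / E
  feathered-shank pea-comb: (132 − 131.0625)² / 131.0625 = 0.0067
  feathered-shank single-comb: (43 − 43.6875)² / 43.6875 = 0.0108
  clean-shank pea-comb: (44 − 43.6875)² / 43.6875 = 0.0022
  clean-shank single-comb: (14 − 14.5625)² / 14.5625 = 0.0217
χ² = 0.0067 + 0.0108 + 0.0022 + 0.0217 = 0.0414 ≈ 0.041
Degrees of freedom = 4 − 1 = 3; critical value at α = 0.1 is 6.251.
Since 0.041 < 6.251, we fail to reject the null hypothesis — the data are consistent with the 9:3:3:1 ratio.

0.041; consistent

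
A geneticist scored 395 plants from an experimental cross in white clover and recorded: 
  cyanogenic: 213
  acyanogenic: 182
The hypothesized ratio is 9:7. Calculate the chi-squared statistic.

0.868

Total ratio parts = 16. Expected numbers out of 395:
  cyanogenic: 395 × 9/16 = 222.1875
  acyanogenic: 395 × 7/16 = 172.8125
χ² = Σ (O − E)² / E
  cyanogenic: (213 − 222.1875)² / 222.1875 = 0.3799
  acyanogenic: (182 − 172.8125)² / 172.8125 = 0.4884
χ² = 0.3799 + 0.4884 = 0.8683 ≈ 0.868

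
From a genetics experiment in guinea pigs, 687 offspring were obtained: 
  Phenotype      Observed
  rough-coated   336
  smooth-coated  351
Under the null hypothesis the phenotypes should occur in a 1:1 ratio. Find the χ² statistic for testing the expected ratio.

Total ratio parts = 2. Expected numbers out of 687:
  rough-coated: 687 × 1/2 = 343.5
  smooth-coated: 687 × 1/2 = 343.5
χ² = Σ (O − E)² / E
  rough-coated: (336 − 343.5)² / 343.5 = 0.1638
  smooth-coated: (351 − 343.5)² / 343.5 = 0.1638
χ² = 0.1638 + 0.1638 = 0.3276 ≈ 0.328

0.328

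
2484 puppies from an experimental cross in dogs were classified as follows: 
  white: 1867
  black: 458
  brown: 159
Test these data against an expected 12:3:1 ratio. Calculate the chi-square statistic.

Expected counts for N = 2484 under a 12:3:1 ratio (total parts = 16):
  white: 2484 × 12/16 = 1863
  black: 2484 × 3/16 = 465.75
  brown: 2484 × 1/16 = 155.25
χ² = Σ (O − E)² / E
  white: (1867 − 1863)² / 1863 = 0.0086
  black: (458 − 465.75)² / 465.75 = 0.1290
  brown: (159 − 155.25)² / 155.25 = 0.0906
χ² = 0.0086 + 0.1290 + 0.0906 = 0.2282 ≈ 0.228

0.228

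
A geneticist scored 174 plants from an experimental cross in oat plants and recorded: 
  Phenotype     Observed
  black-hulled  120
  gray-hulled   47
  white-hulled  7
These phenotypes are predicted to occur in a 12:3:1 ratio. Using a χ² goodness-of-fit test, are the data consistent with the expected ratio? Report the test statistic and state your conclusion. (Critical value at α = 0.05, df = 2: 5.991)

The 12:3:1 ratio has 16 parts, so with N = 174 the expected counts are:
  black-hulled: 174 × 12/16 = 130.5
  gray-hulled: 174 × 3/16 = 32.625
  white-hulled: 174 × 1/16 = 10.875
χ² = Σ (O − E)² / E
  black-hulled: (120 − 130.5)² / 130.5 = 0.8448
  gray-hulled: (47 − 32.625)² / 32.625 = 6.3338
  white-hulled: (7 − 10.875)² / 10.875 = 1.3807
χ² = 0.8448 + 6.3338 + 1.3807 = 8.5593 ≈ 8.559
Degrees of freedom = 3 − 1 = 2; critical value at α = 0.05 is 5.991.
Since 8.559 > 5.991, we reject the null hypothesis — the data do not fit the 12:3:1 ratio.

8.559; not consistent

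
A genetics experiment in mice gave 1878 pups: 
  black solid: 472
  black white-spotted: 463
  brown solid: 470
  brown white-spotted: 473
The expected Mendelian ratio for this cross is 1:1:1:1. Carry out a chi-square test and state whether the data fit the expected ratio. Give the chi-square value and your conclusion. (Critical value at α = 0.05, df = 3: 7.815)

Total ratio parts = 4. Expected numbers out of 1878:
  black solid: 1878 × 1/4 = 469.5
  black white-spotted: 1878 × 1/4 = 469.5
  brown solid: 1878 × 1/4 = 469.5
  brown white-spotted: 1878 × 1/4 = 469.5
χ² = Σ (O − E)² / E
  black solid: (472 − 469.5)² / 469.5 = 0.0133
  black white-spotted: (463 − 469.5)² / 469.5 = 0.0900
  brown solid: (470 − 469.5)² / 469.5 = 0.0005
  brown white-spotted: (473 − 469.5)² / 469.5 = 0.0261
χ² = 0.0133 + 0.0900 + 0.0005 + 0.0261 = 0.1299 ≈ 0.130
Degrees of freedom = 4 − 1 = 3; critical value at α = 0.05 is 7.815.
Since 0.130 < 7.815, we fail to reject the null hypothesis — the data are consistent with the 1:1:1:1 ratio.

0.130; consistent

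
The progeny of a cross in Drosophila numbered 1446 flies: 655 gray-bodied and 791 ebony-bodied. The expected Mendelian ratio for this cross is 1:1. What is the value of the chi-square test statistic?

Total ratio parts = 2. Expected numbers out of 1446:
  gray-bodied: 1446 × 1/2 = 723
  ebony-bodied: 1446 × 1/2 = 723
χ² = Σ (O − E)² / E
  gray-bodied: (655 − 723)² / 723 = 6.3956
  ebony-bodied: (791 − 723)² / 723 = 6.3956
χ² = 6.3956 + 6.3956 = 12.7912 ≈ 12.791

12.791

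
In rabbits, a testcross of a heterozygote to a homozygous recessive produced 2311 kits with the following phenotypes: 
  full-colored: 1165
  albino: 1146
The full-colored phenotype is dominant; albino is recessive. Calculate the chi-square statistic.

A testcross of a heterozygote (Aa × aa) gives a 1:1 phenotypic ratio.
Expected counts for N = 2311 under a 1:1 ratio (total parts = 2):
  full-colored: 2311 × 1/2 = 1155.5
  albino: 2311 × 1/2 = 1155.5
χ² = Σ (O − E)² / E
  full-colored: (1165 − 1155.5)² / 1155.5 = 0.0781
  albino: (1146 − 1155.5)² / 1155.5 = 0.0781
χ² = 0.0781 + 0.0781 = 0.1562 ≈ 0.156

0.156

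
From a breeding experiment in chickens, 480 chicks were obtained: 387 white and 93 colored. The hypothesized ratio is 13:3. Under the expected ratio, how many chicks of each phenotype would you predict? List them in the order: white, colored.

Expected counts for N = 480 under a 13:3 ratio (total parts = 16):
  white: 480 × 13/16 = 390
  colored: 480 × 3/16 = 90

390, 90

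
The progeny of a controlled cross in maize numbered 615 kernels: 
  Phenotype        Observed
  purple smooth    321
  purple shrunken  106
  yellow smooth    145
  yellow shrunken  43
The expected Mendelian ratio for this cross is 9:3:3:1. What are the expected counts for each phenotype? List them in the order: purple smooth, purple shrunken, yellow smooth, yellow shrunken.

345.9375, 115.3125, 115.3125, 38.4375

Total ratio parts = 16. Expected numbers out of 615:
  purple smooth: 615 × 9/16 = 345.9375
  purple shrunken: 615 × 3/16 = 115.3125
  yellow smooth: 615 × 3/16 = 115.3125
  yellow shrunken: 615 × 1/16 = 38.4375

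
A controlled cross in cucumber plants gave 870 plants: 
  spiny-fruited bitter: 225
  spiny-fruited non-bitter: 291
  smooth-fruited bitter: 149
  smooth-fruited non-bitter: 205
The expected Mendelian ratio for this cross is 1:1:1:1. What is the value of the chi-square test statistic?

The 1:1:1:1 ratio has 4 parts, so with N = 870 the expected counts are:
  spiny-fruited bitter: 870 × 1/4 = 217.5
  spiny-fruited non-bitter: 870 × 1/4 = 217.5
  smooth-fruited bitter: 870 × 1/4 = 217.5
  smooth-fruited non-bitter: 870 × 1/4 = 217.5
χ² = Σ (O − E)² / E
  spiny-fruited bitter: (225 − 217.5)² / 217.5 = 0.2586
  spiny-fruited non-bitter: (291 − 217.5)² / 217.5 = 24.8379
  smooth-fruited bitter: (149 − 217.5)² / 217.5 = 21.5736
  smooth-fruited non-bitter: (205 − 217.5)² / 217.5 = 0.7184
χ² = 0.2586 + 24.8379 + 21.5736 + 0.7184 = 47.3885 ≈ 47.389

47.389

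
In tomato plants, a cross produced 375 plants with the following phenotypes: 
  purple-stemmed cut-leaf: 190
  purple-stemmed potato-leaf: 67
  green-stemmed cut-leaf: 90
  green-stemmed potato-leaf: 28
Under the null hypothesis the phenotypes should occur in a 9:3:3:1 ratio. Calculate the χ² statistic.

8.635

Under the 9:3:3:1 hypothesis (Σ ratio = 16, N = 375):
  purple-stemmed cut-leaf: 375 × 9/16 = 210.9375
  purple-stemmed potato-leaf: 375 × 3/16 = 70.3125
  green-stemmed cut-leaf: 375 × 3/16 = 70.3125
  green-stemmed potato-leaf: 375 × 1/16 = 23.4375
χ² = Σ (O − E)² / E
  purple-stemmed cut-leaf: (190 − 210.9375)² / 210.9375 = 2.0782
  purple-stemmed potato-leaf: (67 − 70.3125)² / 70.3125 = 0.1561
  green-stemmed cut-leaf: (90 − 70.3125)² / 70.3125 = 5.5125
  green-stemmed potato-leaf: (28 − 23.4375)² / 23.4375 = 0.8882
χ² = 2.0782 + 0.1561 + 5.5125 + 0.8882 = 8.635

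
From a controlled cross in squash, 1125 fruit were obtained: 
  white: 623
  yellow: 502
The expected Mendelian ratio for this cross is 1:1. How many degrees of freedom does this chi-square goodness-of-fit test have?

1

A goodness-of-fit test with 2 phenotype classes has df = 2 − 1 = 1.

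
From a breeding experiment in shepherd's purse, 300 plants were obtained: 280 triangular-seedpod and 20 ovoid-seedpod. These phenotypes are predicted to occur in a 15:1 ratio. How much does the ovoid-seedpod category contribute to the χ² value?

0.083

Total ratio parts = 16. Expected numbers out of 300:
  triangular-seedpod: 300 × 15/16 = 281.25
  ovoid-seedpod: 300 × 1/16 = 18.75
Contribution of ovoid-seedpod: (20 − 18.75)² / 18.75 = 0.0833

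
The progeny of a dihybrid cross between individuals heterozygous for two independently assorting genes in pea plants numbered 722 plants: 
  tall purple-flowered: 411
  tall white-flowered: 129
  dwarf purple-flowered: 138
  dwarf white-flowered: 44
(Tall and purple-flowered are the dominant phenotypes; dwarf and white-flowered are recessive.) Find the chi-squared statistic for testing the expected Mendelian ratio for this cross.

0.438

A dihybrid F₂ with independent assortment and complete dominance at both loci gives a 9:3:3:1 phenotypic ratio.
Under the 9:3:3:1 hypothesis (Σ ratio = 16, N = 722):
  tall purple-flowered: 722 × 9/16 = 406.125
  tall white-flowered: 722 × 3/16 = 135.375
  dwarf purple-flowered: 722 × 3/16 = 135.375
  dwarf white-flowered: 722 × 1/16 = 45.125
χ² = Σ (O − E)² / E
  tall purple-flowered: (411 − 406.125)² / 406.125 = 0.0585
  tall white-flowered: (129 − 135.375)² / 135.375 = 0.3002
  dwarf purple-flowered: (138 − 135.375)² / 135.375 = 0.0509
  dwarf white-flowered: (44 − 45.125)² / 45.125 = 0.0280
χ² = 0.0585 + 0.3002 + 0.0509 + 0.0280 = 0.4376 ≈ 0.438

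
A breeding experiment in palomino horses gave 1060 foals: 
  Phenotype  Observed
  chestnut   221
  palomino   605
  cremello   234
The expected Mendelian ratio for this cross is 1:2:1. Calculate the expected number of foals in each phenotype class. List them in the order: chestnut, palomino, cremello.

Expected counts for N = 1060 under a 1:2:1 ratio (total parts = 4):
  chestnut: 1060 × 1/4 = 265
  palomino: 1060 × 2/4 = 530
  cremello: 1060 × 1/4 = 265

265, 530, 265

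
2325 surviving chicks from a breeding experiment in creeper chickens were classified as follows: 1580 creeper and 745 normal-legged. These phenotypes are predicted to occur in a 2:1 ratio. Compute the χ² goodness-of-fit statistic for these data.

Total ratio parts = 3. Expected numbers out of 2325:
  creeper: 2325 × 2/3 = 1550
  normal-legged: 2325 × 1/3 = 775
χ² = Σ (O − E)² / E
  creeper: (1580 − 1550)² / 1550 = 0.5806
  normal-legged: (745 − 775)² / 775 = 1.1613
χ² = 0.5806 + 1.1613 = 1.7419 ≈ 1.742

1.742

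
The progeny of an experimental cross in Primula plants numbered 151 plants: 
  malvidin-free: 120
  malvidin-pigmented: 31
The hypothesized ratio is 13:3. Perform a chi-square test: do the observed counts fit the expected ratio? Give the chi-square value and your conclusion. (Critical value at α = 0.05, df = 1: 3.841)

0.314; consistent

The 13:3 ratio has 16 parts, so with N = 151 the expected counts are:
  malvidin-free: 151 × 13/16 = 122.6875
  malvidin-pigmented: 151 × 3/16 = 28.3125
χ² = Σ (O − E)² / E
  malvidin-free: (120 − 122.6875)² / 122.6875 = 0.0589
  malvidin-pigmented: (31 − 28.3125)² / 28.3125 = 0.2551
χ² = 0.0589 + 0.2551 = 0.314
Degrees of freedom = 2 − 1 = 1; critical value at α = 0.05 is 3.841.
Since 0.314 < 3.841, we fail to reject the null hypothesis — the data are consistent with the 13:3 ratio.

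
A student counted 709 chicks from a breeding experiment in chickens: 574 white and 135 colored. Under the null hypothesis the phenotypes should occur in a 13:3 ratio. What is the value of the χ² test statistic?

Total ratio parts = 16. Expected numbers out of 709:
  white: 709 × 13/16 = 576.0625
  colored: 709 × 3/16 = 132.9375
χ² = Σ (O − E)² / E
  white: (574 − 576.0625)² / 576.0625 = 0.0074
  colored: (135 − 132.9375)² / 132.9375 = 0.0320
χ² = 0.0074 + 0.0320 = 0.0394 ≈ 0.039

0.039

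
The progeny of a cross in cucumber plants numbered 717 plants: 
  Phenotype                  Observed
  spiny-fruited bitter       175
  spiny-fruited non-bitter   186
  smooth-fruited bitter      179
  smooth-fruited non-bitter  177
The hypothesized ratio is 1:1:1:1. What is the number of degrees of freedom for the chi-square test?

A goodness-of-fit test with 4 phenotype classes has df = 4 − 1 = 3.

3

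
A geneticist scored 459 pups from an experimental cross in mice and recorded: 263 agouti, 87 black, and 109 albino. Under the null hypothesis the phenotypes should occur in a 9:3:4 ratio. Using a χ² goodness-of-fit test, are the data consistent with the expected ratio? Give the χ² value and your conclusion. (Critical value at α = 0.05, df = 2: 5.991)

0.388; consistent

Expected counts for N = 459 under a 9:3:4 ratio (total parts = 16):
  agouti: 459 × 9/16 = 258.1875
  black: 459 × 3/16 = 86.0625
  albino: 459 × 4/16 = 114.75
χ² = Σ (O − E)² / E
  agouti: (263 − 258.1875)² / 258.1875 = 0.0897
  black: (87 − 86.0625)² / 86.0625 = 0.0102
  albino: (109 − 114.75)² / 114.75 = 0.2881
χ² = 0.0897 + 0.0102 + 0.2881 = 0.388
Degrees of freedom = 3 − 1 = 2; critical value at α = 0.05 is 5.991.
Since 0.388 < 5.991, we fail to reject the null hypothesis — the data are consistent with the 9:3:4 ratio.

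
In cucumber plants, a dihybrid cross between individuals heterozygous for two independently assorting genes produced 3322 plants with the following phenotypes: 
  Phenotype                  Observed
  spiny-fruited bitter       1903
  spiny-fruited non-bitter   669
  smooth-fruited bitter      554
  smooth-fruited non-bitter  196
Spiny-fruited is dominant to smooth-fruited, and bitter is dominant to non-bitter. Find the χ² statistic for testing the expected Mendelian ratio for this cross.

A dihybrid F₂ with independent assortment and complete dominance at both loci gives a 9:3:3:1 phenotypic ratio.
The 9:3:3:1 ratio has 16 parts, so with N = 3322 the expected counts are:
  spiny-fruited bitter: 3322 × 9/16 = 1868.625
  spiny-fruited non-bitter: 3322 × 3/16 = 622.875
  smooth-fruited bitter: 3322 × 3/16 = 622.875
  smooth-fruited non-bitter: 3322 × 1/16 = 207.625
χ² = Σ (O − E)² / E
  spiny-fruited bitter: (1903 − 1868.625)² / 1868.625 = 0.6324
  spiny-fruited non-bitter: (669 − 622.875)² / 622.875 = 3.4156
  smooth-fruited bitter: (554 − 622.875)² / 622.875 = 7.6159
  smooth-fruited non-bitter: (196 − 207.625)² / 207.625 = 0.6509
χ² = 0.6324 + 3.4156 + 7.6159 + 0.6509 = 12.3148 ≈ 12.315

12.315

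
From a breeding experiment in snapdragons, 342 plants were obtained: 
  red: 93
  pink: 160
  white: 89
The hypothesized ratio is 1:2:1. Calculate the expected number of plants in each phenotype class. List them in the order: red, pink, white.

Under the 1:2:1 hypothesis (Σ ratio = 4, N = 342):
  red: 342 × 1/4 = 85.5
  pink: 342 × 2/4 = 171
  white: 342 × 1/4 = 85.5

85.5, 171, 85.5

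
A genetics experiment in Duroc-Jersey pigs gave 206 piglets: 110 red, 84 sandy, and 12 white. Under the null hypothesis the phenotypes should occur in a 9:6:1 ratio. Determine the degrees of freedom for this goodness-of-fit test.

2

A goodness-of-fit test with 3 phenotype classes has df = 3 − 1 = 2.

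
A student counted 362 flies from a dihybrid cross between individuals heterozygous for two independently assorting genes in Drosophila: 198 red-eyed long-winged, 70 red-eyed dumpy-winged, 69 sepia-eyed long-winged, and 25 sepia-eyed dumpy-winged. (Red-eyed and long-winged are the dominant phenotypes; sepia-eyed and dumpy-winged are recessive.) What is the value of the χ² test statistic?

0.490

A dihybrid F₂ with independent assortment and complete dominance at both loci gives a 9:3:3:1 phenotypic ratio.
Total ratio parts = 16. Expected numbers out of 362:
  red-eyed long-winged: 362 × 9/16 = 203.625
  red-eyed dumpy-winged: 362 × 3/16 = 67.875
  sepia-eyed long-winged: 362 × 3/16 = 67.875
  sepia-eyed dumpy-winged: 362 × 1/16 = 22.625
χ² = Σ (O − E)² / E
  red-eyed long-winged: (198 − 203.625)² / 203.625 = 0.1554
  red-eyed dumpy-winged: (70 − 67.875)² / 67.875 = 0.0665
  sepia-eyed long-winged: (69 − 67.875)² / 67.875 = 0.0186
  sepia-eyed dumpy-winged: (25 − 22.625)² / 22.625 = 0.2493
χ² = 0.1554 + 0.0665 + 0.0186 + 0.2493 = 0.4898 ≈ 0.490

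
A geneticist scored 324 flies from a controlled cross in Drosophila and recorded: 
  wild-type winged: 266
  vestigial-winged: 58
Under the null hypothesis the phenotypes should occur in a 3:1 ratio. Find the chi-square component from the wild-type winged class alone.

Under the 3:1 hypothesis (Σ ratio = 4, N = 324):
  wild-type winged: 324 × 3/4 = 243
  vestigial-winged: 324 × 1/4 = 81
Contribution of wild-type winged: (266 − 243)² / 243 = 2.1770

2.177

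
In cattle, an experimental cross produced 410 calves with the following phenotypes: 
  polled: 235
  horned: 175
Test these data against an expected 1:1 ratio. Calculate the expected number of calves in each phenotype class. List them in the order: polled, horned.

Expected counts for N = 410 under a 1:1 ratio (total parts = 2):
  polled: 410 × 1/2 = 205
  horned: 410 × 1/2 = 205

205, 205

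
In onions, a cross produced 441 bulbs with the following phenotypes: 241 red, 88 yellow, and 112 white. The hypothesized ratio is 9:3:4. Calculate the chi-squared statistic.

0.570

The 9:3:4 ratio has 16 parts, so with N = 441 the expected counts are:
  red: 441 × 9/16 = 248.0625
  yellow: 441 × 3/16 = 82.6875
  white: 441 × 4/16 = 110.25
χ² = Σ (O − E)² / E
  red: (241 − 248.0625)² / 248.0625 = 0.2011
  yellow: (88 − 82.6875)² / 82.6875 = 0.3413
  white: (112 − 110.25)² / 110.25 = 0.0278
χ² = 0.2011 + 0.3413 + 0.0278 = 0.5702 ≈ 0.570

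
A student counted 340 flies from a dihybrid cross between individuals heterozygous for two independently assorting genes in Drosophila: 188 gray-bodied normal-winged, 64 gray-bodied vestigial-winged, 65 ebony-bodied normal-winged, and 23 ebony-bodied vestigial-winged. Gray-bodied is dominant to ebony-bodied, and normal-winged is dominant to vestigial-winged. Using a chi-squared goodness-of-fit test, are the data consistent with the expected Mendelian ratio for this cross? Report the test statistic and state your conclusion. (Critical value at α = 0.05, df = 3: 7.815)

A dihybrid F₂ with independent assortment and complete dominance at both loci gives a 9:3:3:1 phenotypic ratio.
Under the 9:3:3:1 hypothesis (Σ ratio = 16, N = 340):
  gray-bodied normal-winged: 340 × 9/16 = 191.25
  gray-bodied vestigial-winged: 340 × 3/16 = 63.75
  ebony-bodied normal-winged: 340 × 3/16 = 63.75
  ebony-bodied vestigial-winged: 340 × 1/16 = 21.25
χ² = Σ (O − E)² / E
  gray-bodied normal-winged: (188 − 191.25)² / 191.25 = 0.0552
  gray-bodied vestigial-winged: (64 − 63.75)² / 63.75 = 0.0010
  ebony-bodied normal-winged: (65 − 63.75)² / 63.75 = 0.0245
  ebony-bodied vestigial-winged: (23 − 21.25)² / 21.25 = 0.1441
χ² = 0.0552 + 0.0010 + 0.0245 + 0.1441 = 0.2248 ≈ 0.225
Degrees of freedom = 4 − 1 = 3; critical value at α = 0.05 is 7.815.
Since 0.225 < 7.815, we fail to reject the null hypothesis — the data are consistent with the 9:3:3:1 ratio.

0.225; consistent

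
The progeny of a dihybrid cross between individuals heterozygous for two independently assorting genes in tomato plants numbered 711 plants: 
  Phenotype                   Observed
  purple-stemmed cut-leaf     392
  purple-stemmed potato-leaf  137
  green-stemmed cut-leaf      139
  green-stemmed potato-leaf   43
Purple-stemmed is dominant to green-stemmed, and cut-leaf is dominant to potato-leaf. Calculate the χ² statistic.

A dihybrid F₂ with independent assortment and complete dominance at both loci gives a 9:3:3:1 phenotypic ratio.
Expected counts for N = 711 under a 9:3:3:1 ratio (total parts = 16):
  purple-stemmed cut-leaf: 711 × 9/16 = 399.9375
  purple-stemmed potato-leaf: 711 × 3/16 = 133.3125
  green-stemmed cut-leaf: 711 × 3/16 = 133.3125
  green-stemmed potato-leaf: 711 × 1/16 = 44.4375
χ² = Σ (O − E)² / E
  purple-stemmed cut-leaf: (392 − 399.9375)² / 399.9375 = 0.1575
  purple-stemmed potato-leaf: (137 − 133.3125)² / 133.3125 = 0.1020
  green-stemmed cut-leaf: (139 − 133.3125)² / 133.3125 = 0.2426
  green-stemmed potato-leaf: (43 − 44.4375)² / 44.4375 = 0.0465
χ² = 0.1575 + 0.1020 + 0.2426 + 0.0465 = 0.5486 ≈ 0.549

0.549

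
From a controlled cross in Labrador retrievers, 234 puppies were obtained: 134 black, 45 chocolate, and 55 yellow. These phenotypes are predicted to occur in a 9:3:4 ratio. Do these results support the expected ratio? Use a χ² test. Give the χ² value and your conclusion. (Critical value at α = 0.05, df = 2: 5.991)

0.281; consistent

Expected counts for N = 234 under a 9:3:4 ratio (total parts = 16):
  black: 234 × 9/16 = 131.625
  chocolate: 234 × 3/16 = 43.875
  yellow: 234 × 4/16 = 58.5
χ² = Σ (O − E)² / E
  black: (134 − 131.625)² / 131.625 = 0.0429
  chocolate: (45 − 43.875)² / 43.875 = 0.0288
  yellow: (55 − 58.5)² / 58.5 = 0.2094
χ² = 0.0429 + 0.0288 + 0.2094 = 0.2811 ≈ 0.281
Degrees of freedom = 3 − 1 = 2; critical value at α = 0.05 is 5.991.
Since 0.281 < 5.991, we fail to reject the null hypothesis — the data are consistent with the 9:3:4 ratio.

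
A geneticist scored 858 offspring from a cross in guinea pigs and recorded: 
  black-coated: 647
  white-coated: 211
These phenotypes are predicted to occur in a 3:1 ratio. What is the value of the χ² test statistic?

0.076

Total ratio parts = 4. Expected numbers out of 858:
  black-coated: 858 × 3/4 = 643.5
  white-coated: 858 × 1/4 = 214.5
χ² = Σ (O − E)² / E
  black-coated: (647 − 643.5)² / 643.5 = 0.0190
  white-coated: (211 − 214.5)² / 214.5 = 0.0571
χ² = 0.0190 + 0.0571 = 0.0761 ≈ 0.076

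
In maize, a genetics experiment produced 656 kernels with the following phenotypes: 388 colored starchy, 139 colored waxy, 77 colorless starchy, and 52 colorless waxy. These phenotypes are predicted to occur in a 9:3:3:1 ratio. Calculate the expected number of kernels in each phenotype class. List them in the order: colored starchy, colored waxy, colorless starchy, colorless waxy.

Expected counts for N = 656 under a 9:3:3:1 ratio (total parts = 16):
  colored starchy: 656 × 9/16 = 369
  colored waxy: 656 × 3/16 = 123
  colorless starchy: 656 × 3/16 = 123
  colorless waxy: 656 × 1/16 = 41

369, 123, 123, 41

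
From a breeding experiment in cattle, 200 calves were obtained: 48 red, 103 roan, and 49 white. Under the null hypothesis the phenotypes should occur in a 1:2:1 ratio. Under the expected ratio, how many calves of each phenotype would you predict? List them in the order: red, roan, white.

Expected counts for N = 200 under a 1:2:1 ratio (total parts = 4):
  red: 200 × 1/4 = 50
  roan: 200 × 2/4 = 100
  white: 200 × 1/4 = 50

50, 100, 50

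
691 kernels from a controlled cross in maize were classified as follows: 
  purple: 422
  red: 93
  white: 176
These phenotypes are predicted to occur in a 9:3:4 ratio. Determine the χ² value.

13.234

The 9:3:4 ratio has 16 parts, so with N = 691 the expected counts are:
  purple: 691 × 9/16 = 388.6875
  red: 691 × 3/16 = 129.5625
  white: 691 × 4/16 = 172.75
χ² = Σ (O − E)² / E
  purple: (422 − 388.6875)² / 388.6875 = 2.8551
  red: (93 − 129.5625)² / 129.5625 = 10.3179
  white: (176 − 172.75)² / 172.75 = 0.0611
χ² = 2.8551 + 10.3179 + 0.0611 = 13.2341 ≈ 13.234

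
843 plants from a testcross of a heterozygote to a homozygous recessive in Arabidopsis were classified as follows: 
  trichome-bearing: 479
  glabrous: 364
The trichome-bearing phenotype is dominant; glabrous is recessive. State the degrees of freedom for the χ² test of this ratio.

A testcross of a heterozygote (Aa × aa) gives a 1:1 phenotypic ratio.
A goodness-of-fit test with 2 phenotype classes has df = 2 − 1 = 1.

1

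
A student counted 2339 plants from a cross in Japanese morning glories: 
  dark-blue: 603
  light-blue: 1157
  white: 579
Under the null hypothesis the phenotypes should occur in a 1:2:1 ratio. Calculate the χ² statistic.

0.760

The 1:2:1 ratio has 4 parts, so with N = 2339 the expected counts are:
  dark-blue: 2339 × 1/4 = 584.75
  light-blue: 2339 × 2/4 = 1169.5
  white: 2339 × 1/4 = 584.75
χ² = Σ (O − E)² / E
  dark-blue: (603 − 584.75)² / 584.75 = 0.5696
  light-blue: (1157 − 1169.5)² / 1169.5 = 0.1336
  white: (579 − 584.75)² / 584.75 = 0.0565
χ² = 0.5696 + 0.1336 + 0.0565 = 0.7597 ≈ 0.760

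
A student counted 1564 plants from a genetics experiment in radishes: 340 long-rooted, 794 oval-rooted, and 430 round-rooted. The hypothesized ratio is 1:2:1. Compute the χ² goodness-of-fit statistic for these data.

Total ratio parts = 4. Expected numbers out of 1564:
  long-rooted: 1564 × 1/4 = 391
  oval-rooted: 1564 × 2/4 = 782
  round-rooted: 1564 × 1/4 = 391
χ² = Σ (O − E)² / E
  long-rooted: (340 − 391)² / 391 = 6.6522
  oval-rooted: (794 − 782)² / 782 = 0.1841
  round-rooted: (430 − 391)² / 391 = 3.8900
χ² = 6.6522 + 0.1841 + 3.8900 = 10.7263 ≈ 10.726

10.726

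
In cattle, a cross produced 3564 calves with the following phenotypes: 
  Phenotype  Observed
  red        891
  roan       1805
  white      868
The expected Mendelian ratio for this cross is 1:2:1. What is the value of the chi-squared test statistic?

Under the 1:2:1 hypothesis (Σ ratio = 4, N = 3564):
  red: 3564 × 1/4 = 891
  roan: 3564 × 2/4 = 1782
  white: 3564 × 1/4 = 891
χ² = Σ (O − E)² / E
  red: (891 − 891)² / 891 = 0.0000
  roan: (1805 − 1782)² / 1782 = 0.2969
  white: (868 − 891)² / 891 = 0.5937
χ² = 0.0000 + 0.2969 + 0.5937 = 0.8906 ≈ 0.891

0.891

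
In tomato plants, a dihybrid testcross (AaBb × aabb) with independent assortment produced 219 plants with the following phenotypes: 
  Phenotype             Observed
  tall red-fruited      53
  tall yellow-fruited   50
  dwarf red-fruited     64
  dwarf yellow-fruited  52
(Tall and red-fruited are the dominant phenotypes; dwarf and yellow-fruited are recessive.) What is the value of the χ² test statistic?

A dihybrid testcross with independent assortment gives a 1:1:1:1 ratio.
Total ratio parts = 4. Expected numbers out of 219:
  tall red-fruited: 219 × 1/4 = 54.75
  tall yellow-fruited: 219 × 1/4 = 54.75
  dwarf red-fruited: 219 × 1/4 = 54.75
  dwarf yellow-fruited: 219 × 1/4 = 54.75
χ² = Σ (O − E)² / E
  tall red-fruited: (53 − 54.75)² / 54.75 = 0.0559
  tall yellow-fruited: (50 − 54.75)² / 54.75 = 0.4121
  dwarf red-fruited: (64 − 54.75)² / 54.75 = 1.5628
  dwarf yellow-fruited: (52 − 54.75)² / 54.75 = 0.1381
χ² = 0.0559 + 0.4121 + 1.5628 + 0.1381 = 2.1689 ≈ 2.169

2.169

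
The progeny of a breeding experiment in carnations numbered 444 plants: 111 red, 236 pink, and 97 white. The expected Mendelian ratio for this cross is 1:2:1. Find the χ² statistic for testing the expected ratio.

Expected counts for N = 444 under a 1:2:1 ratio (total parts = 4):
  red: 444 × 1/4 = 111
  pink: 444 × 2/4 = 222
  white: 444 × 1/4 = 111
χ² = Σ (O − E)² / E
  red: (111 − 111)² / 111 = 0.0000
  pink: (236 − 222)² / 222 = 0.8829
  white: (97 − 111)² / 111 = 1.7658
χ² = 0.0000 + 0.8829 + 1.7658 = 2.6487 ≈ 2.649

2.649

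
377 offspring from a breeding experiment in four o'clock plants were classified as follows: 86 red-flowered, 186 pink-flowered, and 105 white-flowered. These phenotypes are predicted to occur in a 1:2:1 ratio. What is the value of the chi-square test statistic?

Under the 1:2:1 hypothesis (Σ ratio = 4, N = 377):
  red-flowered: 377 × 1/4 = 94.25
  pink-flowered: 377 × 2/4 = 188.5
  white-flowered: 377 × 1/4 = 94.25
χ² = Σ (O − E)² / E
  red-flowered: (86 − 94.25)² / 94.25 = 0.7221
  pink-flowered: (186 − 188.5)² / 188.5 = 0.0332
  white-flowered: (105 − 94.25)² / 94.25 = 1.2261
χ² = 0.7221 + 0.0332 + 1.2261 = 1.9814 ≈ 1.981

1.981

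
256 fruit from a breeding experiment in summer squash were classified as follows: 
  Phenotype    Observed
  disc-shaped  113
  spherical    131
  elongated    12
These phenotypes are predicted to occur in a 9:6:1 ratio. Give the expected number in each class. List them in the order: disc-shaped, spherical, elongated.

Expected counts for N = 256 under a 9:6:1 ratio (total parts = 16):
  disc-shaped: 256 × 9/16 = 144
  spherical: 256 × 6/16 = 96
  elongated: 256 × 1/16 = 16

144, 96, 16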